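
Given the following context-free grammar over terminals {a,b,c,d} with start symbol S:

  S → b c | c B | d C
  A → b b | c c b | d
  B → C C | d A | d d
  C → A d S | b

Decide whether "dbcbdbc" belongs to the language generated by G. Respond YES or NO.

Convert to CNF:
  S -> T0 T1 | T1 B | T2 C
  A -> T0 T0 | T1 X3 | d
  B -> C C | T2 A | T2 T2
  C -> A X4 | b
  T0 -> b
  T1 -> c
  T2 -> d
  X3 -> T1 T0
  X4 -> T2 S

Fill CYK table bottom-up:
  cell(0,0) d: {A,T2}  orig:{A}
  cell(1,1) b: {C,T0}  orig:{C}
  cell(2,2) c: {T1}  orig:{}
  cell(3,3) b: {C,T0}  orig:{C}
  cell(4,4) d: {A,T2}  orig:{A}
  cell(5,5) b: {C,T0}  orig:{C}
  cell(6,6) c: {T1}  orig:{}
  cell(0,1) db: {S}
  cell(1,2) bc: {S}
  cell(2,3) cb: {X3}  orig:{}
  cell(3,4) bd: ∅
  cell(4,5) db: {S}
  cell(5,6) bc: {S}
  cell(0,2) dbc: {X4}  orig:{}
  cell(1,3) bcb: ∅
  cell(2,4) cbd: ∅
  cell(3,5) bdb: ∅
  cell(4,6) dbc: {X4}  orig:{}
  cell(0,3) dbcb: ∅
  cell(1,4) bcbd: ∅
  cell(2,5) cbdb: ∅
  cell(3,6) bdbc: ∅
  cell(0,4) dbcbd: ∅
  cell(1,5) bcbdb: ∅
  cell(2,6) cbdbc: ∅
  cell(0,5) dbcbdb: ∅
  cell(1,6) bcbdbc: ∅
  cell(0,6) dbcbdbc: ∅

S ∉ T[0,6] ⇒ NO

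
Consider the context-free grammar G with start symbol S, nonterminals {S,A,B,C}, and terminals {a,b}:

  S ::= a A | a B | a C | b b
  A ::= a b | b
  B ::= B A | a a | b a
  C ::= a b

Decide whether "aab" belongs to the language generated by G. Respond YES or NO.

CNF form of G:
  S -> T0 A | T0 B | T0 C | T1 T1
  A -> T0 T1 | b
  B -> B A | T0 T0 | T1 T0
  C -> T0 T1
  T0 -> a
  T1 -> b

CYK table (by increasing span):
  [0..0]={T0}  "a"  orig:{}
  [1..1]={T0}  "a"  orig:{}
  [2..2]={A,T1}  "b"  orig:{A}
  [0..1]={B}  "aa"
  [1..2]={A,C,S}  "ab"
  [0..2]={B,S}  "aab"

S ∈ T[0,2] ⇒ YES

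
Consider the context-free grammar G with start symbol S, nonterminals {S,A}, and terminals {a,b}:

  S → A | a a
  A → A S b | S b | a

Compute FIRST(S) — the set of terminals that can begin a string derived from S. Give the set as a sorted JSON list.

FIRST sets, iterate to fixpoint:
round 1:
  A via A→a: +{a}
  S via S→A: +{a}
  S: {a}  A: {a}
round 2: (stable)
  S: {a}  A: {a}

FIRST(S) = ["a"]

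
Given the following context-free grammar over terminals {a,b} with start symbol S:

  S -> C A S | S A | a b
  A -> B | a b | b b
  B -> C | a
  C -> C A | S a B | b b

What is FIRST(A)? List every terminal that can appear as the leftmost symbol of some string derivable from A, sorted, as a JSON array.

Compute FIRST by fixpoint:
iter 1:
  A via A→a b: +{a}
  A via A→b b: +{b}
  B via B→a: +{a}
  C via C→b b: +{b}
  S via S→C A S: +{b}
  S via S→a b: +{a}
  S: {a,b}  A: {a,b}  B: {a}  C: {b}
iter 2:
  B via B→C: +{b}
  C via C→S a B: +{a}
  S: {a,b}  A: {a,b}  B: {a,b}  C: {a,b}
iter 3: (no change)
  S: {a,b}  A: {a,b}  B: {a,b}  C: {a,b}

FIRST(A) = ["a", "b"]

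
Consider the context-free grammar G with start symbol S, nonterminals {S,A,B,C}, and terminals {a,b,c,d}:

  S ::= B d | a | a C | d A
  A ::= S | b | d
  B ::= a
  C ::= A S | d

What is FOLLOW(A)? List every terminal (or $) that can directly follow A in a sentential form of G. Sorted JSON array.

FIRST sets, iterate to fixpoint:
round 1:
  A via A→b: +{b}
  A via A→d: +{d}
  B via B→a: +{a}
  C via C→A S: +{b,d}
  S via S→B d: +{a}
  S via S→d A: +{d}
  FIRST[S]={a,d}  FIRST[A]={b,d}  FIRST[B]={a}  FIRST[C]={b,d}
round 2:
  A via A→S: +{a}
  C via C→A S: +{a}
  FIRST[S]={a,d}  FIRST[A]={a,b,d}  FIRST[B]={a}  FIRST[C]={a,b,d}
round 3: (stable)
  FIRST[S]={a,d}  FIRST[A]={a,b,d}  FIRST[B]={a}  FIRST[C]={a,b,d}

FOLLOW sets:
FOLLOW(S) := {$}
round 1:
  C→A S: FOLLOW(A) ⊇ FIRST(S) = {a,d}; new: +{a,d}
  S→B d: FOLLOW(B) ⊇ FIRST(d) = {d}; new: +{d}
  S→a C: FOLLOW(C) ⊇ FOLLOW(S) ⊇ {$}; new: +{$}
  S→d A: FOLLOW(A) ⊇ FOLLOW(S) ⊇ {$}; new: +{$}
  FOLLOW(S)={$}  FOLLOW(A)={$,a,d}  FOLLOW(B)={d}  FOLLOW(C)={$}
round 2:
  A→S: FOLLOW(S) ⊇ FOLLOW(A) ⊇ {$,a,d}; new: +{a,d}
  S→a C: FOLLOW(C) ⊇ FOLLOW(S) ⊇ {$,a,d}; new: +{a,d}
  FOLLOW(S)={$,a,d}  FOLLOW(A)={$,a,d}  FOLLOW(B)={d}  FOLLOW(C)={$,a,d}
round 3: (no change)
  FOLLOW(S)={$,a,d}  FOLLOW(A)={$,a,d}  FOLLOW(B)={d}  FOLLOW(C)={$,a,d}

FOLLOW(A) = ["$", "a", "d"]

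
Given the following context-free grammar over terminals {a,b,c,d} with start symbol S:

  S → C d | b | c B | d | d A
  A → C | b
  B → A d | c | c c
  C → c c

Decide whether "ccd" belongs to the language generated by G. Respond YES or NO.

Convert to CNF:
  S -> C T1 | T0 B | T1 A | b | d
  A -> T0 T0 | b
  B -> A T1 | T0 T0 | c
  C -> T0 T0
  T0 -> c
  T1 -> d

Fill CYK table bottom-up:
  cell(0,0) c: {B,T0}  orig:{B}
  cell(1,1) c: {B,T0}  orig:{B}
  cell(2,2) d: {S,T1}  orig:{S}
  cell(0,1) cc: {A,B,C,S}
  cell(1,2) cd: ∅
  cell(0,2) ccd: {B,S}

S ∈ T[0,2] ⇒ YES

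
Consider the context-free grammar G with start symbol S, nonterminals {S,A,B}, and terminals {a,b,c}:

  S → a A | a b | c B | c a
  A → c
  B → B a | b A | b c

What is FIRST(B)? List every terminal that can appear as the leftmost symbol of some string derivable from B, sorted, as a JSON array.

Compute FIRST by fixpoint:
iter 1:
  A via A→c: +{c}
  B via B→b A: +{b}
  S via S→a A: +{a}
  S via S→c B: +{c}
  FIRST[S]={a,c}  FIRST[A]={c}  FIRST[B]={b}
iter 2: — fixpoint
  FIRST[S]={a,c}  FIRST[A]={c}  FIRST[B]={b}

FIRST(B) = ["b"]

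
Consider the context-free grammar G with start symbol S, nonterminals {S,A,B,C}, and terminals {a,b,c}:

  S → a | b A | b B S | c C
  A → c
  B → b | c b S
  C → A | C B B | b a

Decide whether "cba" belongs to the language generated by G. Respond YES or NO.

CNF form of G:
  S -> T0 C | T1 A | T1 X5 | a
  A -> c
  B -> T0 X3 | b
  C -> C X4 | T1 T2 | c
  T0 -> c
  T1 -> b
  T2 -> a
  X3 -> T1 S
  X4 -> B B
  X5 -> B S

Fill CYK table bottom-up:
  T[0,0] 'c' = {A,C,T0}  orig:{A,C}
  T[1,1] 'b' = {B,T1}  orig:{B}
  T[2,2] 'a' = {S,T2}  orig:{S}
  T[0,1] 'cb' = ∅
  T[1,2] 'ba' = {C,X3,X5}  orig:{C}
  T[0,2] 'cba' = {B,S}

S ∈ T[0,2] ⇒ YES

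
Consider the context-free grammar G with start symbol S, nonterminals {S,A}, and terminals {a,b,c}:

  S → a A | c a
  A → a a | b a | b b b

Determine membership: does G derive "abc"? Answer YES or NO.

Convert to CNF:
  S -> T0 A | T2 T0
  A -> T0 T0 | T1 T0 | T1 X3
  T0 -> a
  T1 -> b
  T2 -> c
  X3 -> T1 T1

CYK fill:
  [0..0]={T0}  "a"  orig:{}
  [1..1]={T1}  "b"  orig:{}
  [2..2]={T2}  "c"  orig:{}
  [0..1]=∅  "ab"
  [1..2]=∅  "bc"
  [0..2]=∅  "abc"

S ∉ T[0,2] ⇒ NO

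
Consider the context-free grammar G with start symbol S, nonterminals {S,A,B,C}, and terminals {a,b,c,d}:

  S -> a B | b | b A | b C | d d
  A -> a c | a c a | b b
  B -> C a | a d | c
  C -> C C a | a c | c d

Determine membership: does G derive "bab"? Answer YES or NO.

CNF form of G:
  S -> T0 B | T2 A | T2 C | T3 T3 | b
  A -> T0 T1 | T0 X4 | T2 T2
  B -> C T0 | T0 T3 | c
  C -> C X5 | T0 T1 | T1 T3
  T0 -> a
  T1 -> c
  T2 -> b
  T3 -> d
  X4 -> T1 T0
  X5 -> C T0

CYK table (by increasing span):
  [0..0]={S,T2}  "b"  orig:{S}
  [1..1]={T0}  "a"  orig:{}
  [2..2]={S,T2}  "b"  orig:{S}
  [0..1]=∅  "ba"
  [1..2]=∅  "ab"
  [0..2]=∅  "bab"

S ∉ T[0,2] ⇒ NO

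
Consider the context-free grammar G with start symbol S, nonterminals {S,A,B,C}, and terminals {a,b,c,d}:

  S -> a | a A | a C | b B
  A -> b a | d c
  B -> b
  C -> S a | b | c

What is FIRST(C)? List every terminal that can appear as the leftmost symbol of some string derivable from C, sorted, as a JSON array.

Compute FIRST by fixpoint:
pass 1:
  A via A→b a: +{b}
  A via A→d c: +{d}
  B via B→b: +{b}
  C via C→b: +{b}
  C via C→c: +{c}
  S via S→a: +{a}
  S via S→b B: +{b}
  FIRST[S]={a,b}  FIRST[A]={b,d}  FIRST[B]={b}  FIRST[C]={b,c}
pass 2:
  C via C→S a: +{a}
  FIRST[S]={a,b}  FIRST[A]={b,d}  FIRST[B]={b}  FIRST[C]={a,b,c}
pass 3: done
  FIRST[S]={a,b}  FIRST[A]={b,d}  FIRST[B]={b}  FIRST[C]={a,b,c}

FIRST(C) = ["a", "b", "c"]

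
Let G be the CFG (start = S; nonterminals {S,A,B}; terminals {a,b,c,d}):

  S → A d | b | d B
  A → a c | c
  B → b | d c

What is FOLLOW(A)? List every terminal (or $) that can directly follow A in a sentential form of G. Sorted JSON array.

FIRST sets, iterate to fixpoint:
iter 1:
  A via A→a c: +{a}
  A via A→c: +{c}
  B via B→b: +{b}
  B via B→d c: +{d}
  S via S→A d: +{a,c}
  S via S→b: +{b}
  S via S→d B: +{d}
  S: {a,b,c,d}  A: {a,c}  B: {b,d}
iter 2: — fixpoint
  S: {a,b,c,d}  A: {a,c}  B: {b,d}

FOLLOW sets:
initialize: $ ∈ FOLLOW(S)
iter 1:
  S→A d: FOLLOW(A) ⊇ FIRST(d) = {d}; new: +{d}
  S→d B: FOLLOW(B) ⊇ FOLLOW(S) ⊇ {$}; new: +{$}
  S: {$}  A: {d}  B: {$}
iter 2: — fixpoint
  S: {$}  A: {d}  B: {$}

FOLLOW(A) = ["d"]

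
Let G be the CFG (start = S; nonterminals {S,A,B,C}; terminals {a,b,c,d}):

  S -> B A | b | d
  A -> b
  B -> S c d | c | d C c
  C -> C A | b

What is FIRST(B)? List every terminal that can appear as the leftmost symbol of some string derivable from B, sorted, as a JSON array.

Compute FIRST by fixpoint:
round 1:
  A via A→b: +{b}
  B via B→c: +{c}
  B via B→d C c: +{d}
  C via C→b: +{b}
  S via S→B A: +{c,d}
  S via S→b: +{b}
  FIRST(S)={b,c,d}  FIRST(A)={b}  FIRST(B)={c,d}  FIRST(C)={b}
round 2:
  B via B→S c d: +{b}
  FIRST(S)={b,c,d}  FIRST(A)={b}  FIRST(B)={b,c,d}  FIRST(C)={b}
round 3: done
  FIRST(S)={b,c,d}  FIRST(A)={b}  FIRST(B)={b,c,d}  FIRST(C)={b}

FIRST(B) = ["b", "c", "d"]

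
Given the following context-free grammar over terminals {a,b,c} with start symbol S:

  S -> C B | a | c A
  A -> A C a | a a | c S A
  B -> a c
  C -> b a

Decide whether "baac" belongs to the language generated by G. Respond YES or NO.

CNF form of G:
  S -> C B | T1 A | a
  A -> A X3 | T0 T0 | T1 X4
  B -> T0 T1
  C -> T2 T0
  T0 -> a
  T1 -> c
  T2 -> b
  X3 -> C T0
  X4 -> S A

CYK table (by increasing span):
  cell(0,0) b: {T2}  orig:{}
  cell(1,1) a: {S,T0}  orig:{S}
  cell(2,2) a: {S,T0}  orig:{S}
  cell(3,3) c: {T1}  orig:{}
  cell(0,1) ba: {C}
  cell(1,2) aa: {A}
  cell(2,3) ac: {B}
  cell(0,2) baa: {X3}  orig:{}
  cell(1,3) aac: ∅
  cell(0,3) baac: {S}

S ∈ T[0,3] ⇒ YES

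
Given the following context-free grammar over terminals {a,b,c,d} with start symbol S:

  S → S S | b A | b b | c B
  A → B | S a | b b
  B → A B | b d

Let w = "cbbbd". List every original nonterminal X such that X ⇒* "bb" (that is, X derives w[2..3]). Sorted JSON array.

Convert to CNF:
  S -> S S | T1 A | T1 T1 | T3 B
  A -> A B | S T0 | T1 T1 | T1 T2
  B -> A B | T1 T2
  T0 -> a
  T1 -> b
  T2 -> d
  T3 -> c

CYK fill, restricted to cells inside w[2..3]:
  cell(2,2) b: {T1}  orig:{}
  cell(3,3) b: {T1}  orig:{}
  cell(2,3) bb: {A,S}

Original NTs in T[2,3] deriving "bb": ["A", "S"]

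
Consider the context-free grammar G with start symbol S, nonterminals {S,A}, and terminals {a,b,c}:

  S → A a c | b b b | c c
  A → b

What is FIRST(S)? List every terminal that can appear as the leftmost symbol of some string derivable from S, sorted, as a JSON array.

FIRST iteration:
pass 1:
  A via A→b: +{b}
  S via S→A a c: +{b}
  S via S→c c: +{c}
  S: {b,c}  A: {b}
pass 2: (stable)
  S: {b,c}  A: {b}

FIRST(S) = ["b", "c"]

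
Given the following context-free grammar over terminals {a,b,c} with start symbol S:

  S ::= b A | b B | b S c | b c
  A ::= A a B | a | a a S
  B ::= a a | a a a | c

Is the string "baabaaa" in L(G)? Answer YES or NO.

CNF form of G:
  S -> T1 A | T1 B | T1 T2 | T1 X6
  A -> A X3 | T0 X4 | a
  B -> T0 T0 | T0 X5 | c
  T0 -> a
  T1 -> b
  T2 -> c
  X3 -> T0 B
  X4 -> T0 S
  X5 -> T0 T0
  X6 -> S T2

CYK table (by increasing span):
  T[0,0] 'b' = {T1}  orig:{}
  T[1,1] 'a' = {A,T0}  orig:{A}
  T[2,2] 'a' = {A,T0}  orig:{A}
  T[3,3] 'b' = {T1}  orig:{}
  T[4,4] 'a' = {A,T0}  orig:{A}
  T[5,5] 'a' = {A,T0}  orig:{A}
  T[6,6] 'a' = {A,T0}  orig:{A}
  T[0,1] 'ba' = {S}
  T[1,2] 'aa' = {B,X5}  orig:{B}
  T[2,3] 'ab' = ∅
  T[3,4] 'ba' = {S}
  T[4,5] 'aa' = {B,X5}  orig:{B}
  T[5,6] 'aa' = {B,X5}  orig:{B}
  T[0,2] 'baa' = {S}
  T[1,3] 'aab' = ∅
  T[2,4] 'aba' = {X4}  orig:{}
  T[3,5] 'baa' = {S}
  T[4,6] 'aaa' = {B,X3}  orig:{B}
  T[0,3] 'baab' = ∅
  T[1,4] 'aaba' = {A}
  T[2,5] 'abaa' = {X4}  orig:{}
  T[3,6] 'baaa' = {S}
  T[0,4] 'baaba' = {S}
  T[1,5] 'aabaa' = {A}
  T[2,6] 'abaaa' = {X4}  orig:{}
  T[0,5] 'baabaa' = {S}
  T[1,6] 'aabaaa' = {A}
  T[0,6] 'baabaaa' = {S}

S ∈ T[0,6] ⇒ YES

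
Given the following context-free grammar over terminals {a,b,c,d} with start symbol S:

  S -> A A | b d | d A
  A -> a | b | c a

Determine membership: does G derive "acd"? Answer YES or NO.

CNF form of G:
  S -> A A | T2 T3 | T3 A
  A -> T0 T1 | a | b
  T0 -> c
  T1 -> a
  T2 -> b
  T3 -> d

CYK table (by increasing span):
  [0..0]={A,T1}  "a"  orig:{A}
  [1..1]={T0}  "c"  orig:{}
  [2..2]={T3}  "d"  orig:{}
  [0..1]=∅  "ac"
  [1..2]=∅  "cd"
  [0..2]=∅  "acd"

S ∉ T[0,2] ⇒ NO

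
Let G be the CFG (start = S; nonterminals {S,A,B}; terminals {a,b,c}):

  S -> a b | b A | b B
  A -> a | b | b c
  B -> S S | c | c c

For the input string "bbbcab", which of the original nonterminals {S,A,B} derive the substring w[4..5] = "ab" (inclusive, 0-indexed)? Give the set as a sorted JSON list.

CNF form of G:
  S -> T0 A | T0 B | T2 T0
  A -> T0 T1 | a | b
  B -> S S | T1 T1 | c
  T0 -> b
  T1 -> c
  T2 -> a

CYK table (by increasing span) — only the sub-triangle for w[4..5]:
  T[4,4] 'a' = {A,T2}  orig:{A}
  T[5,5] 'b' = {A,T0}  orig:{A}
  T[4,5] 'ab' = {S}

Original NTs in T[4,5] deriving "ab": ["S"]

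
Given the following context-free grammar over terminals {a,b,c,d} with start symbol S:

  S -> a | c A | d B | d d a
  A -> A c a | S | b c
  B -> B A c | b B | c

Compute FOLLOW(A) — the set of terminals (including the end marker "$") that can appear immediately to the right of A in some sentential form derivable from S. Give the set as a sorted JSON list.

Compute FIRST by fixpoint:
[1]
  A via A→b c: +{b}
  B via B→b B: +{b}
  B via B→c: +{c}
  S via S→a: +{a}
  S via S→c A: +{c}
  S via S→d B: +{d}
  S: {a,c,d}  A: {b}  B: {b,c}
[2]
  A via A→S: +{a,c,d}
  S: {a,c,d}  A: {a,b,c,d}  B: {b,c}
[3] done
  S: {a,c,d}  A: {a,b,c,d}  B: {b,c}

FOLLOW sets:
seed FOLLOW(S) with $
iter 1:
  A→A c a: FOLLOW(A) ⊇ FIRST(c) = {c}; new: +{c}
  A→S: FOLLOW(S) ⊇ FOLLOW(A) ⊇ {c}; new: +{c}
  B→B A c: FOLLOW(B) ⊇ FIRST(A) = {a,b,c,d}; new: +{a,b,c,d}
  S→c A: FOLLOW(A) ⊇ FOLLOW(S) ⊇ {$,c}; new: +{$}
  S→d B: FOLLOW(B) ⊇ FOLLOW(S) ⊇ {$,c}; new: +{$}
  FOLLOW(S)={$,c}  FOLLOW(A)={$,c}  FOLLOW(B)={$,a,b,c,d}
iter 2: — fixpoint
  FOLLOW(S)={$,c}  FOLLOW(A)={$,c}  FOLLOW(B)={$,a,b,c,d}

FOLLOW(A) = ["$", "c"]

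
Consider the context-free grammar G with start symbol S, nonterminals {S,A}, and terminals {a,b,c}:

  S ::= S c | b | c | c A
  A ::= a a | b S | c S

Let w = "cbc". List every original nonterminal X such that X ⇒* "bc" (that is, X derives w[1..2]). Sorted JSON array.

CNF form of G:
  S -> S T2 | T2 A | b | c
  A -> T0 T0 | T1 S | T2 S
  T0 -> a
  T1 -> b
  T2 -> c

Fill CYK table bottom-up — only the sub-triangle for w[1..2]:
  T[1,1] 'b' = {S,T1}  orig:{S}
  T[2,2] 'c' = {S,T2}  orig:{S}
  T[1,2] 'bc' = {A,S}

Original NTs in T[1,2] deriving "bc": ["A", "S"]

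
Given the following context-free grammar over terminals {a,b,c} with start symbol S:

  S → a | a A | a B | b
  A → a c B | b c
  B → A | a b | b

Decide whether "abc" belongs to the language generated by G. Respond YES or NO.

CNF form of G:
  S -> T0 A | T0 B | a | b
  A -> T0 X3 | T2 T1
  B -> T0 T2 | T0 X4 | T2 T1 | b
  T0 -> a
  T1 -> c
  T2 -> b
  X3 -> T1 B
  X4 -> T1 B

CYK fill:
  T[0,0] 'a' = {S,T0}  orig:{S}
  T[1,1] 'b' = {B,S,T2}  orig:{B,S}
  T[2,2] 'c' = {T1}  orig:{}
  T[0,1] 'ab' = {B,S}
  T[1,2] 'bc' = {A,B}
  T[0,2] 'abc' = {S}

S ∈ T[0,2] ⇒ YES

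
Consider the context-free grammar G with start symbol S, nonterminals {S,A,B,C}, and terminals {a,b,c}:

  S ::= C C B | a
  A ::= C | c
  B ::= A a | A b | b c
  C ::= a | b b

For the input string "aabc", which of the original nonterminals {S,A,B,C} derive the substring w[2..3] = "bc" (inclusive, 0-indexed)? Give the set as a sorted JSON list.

Convert to CNF:
  S -> C X3 | a
  A -> T0 T0 | a | c
  B -> A T0 | A T1 | T0 T2
  C -> T0 T0 | a
  T0 -> b
  T1 -> a
  T2 -> c
  X3 -> C B

CYK fill — only the sub-triangle for w[2..3]:
  [2..2]={T0}  "b"  orig:{}
  [3..3]={A,T2}  "c"  orig:{A}
  [2..3]={B}  "bc"

Original NTs in T[2,3] deriving "bc": ["B"]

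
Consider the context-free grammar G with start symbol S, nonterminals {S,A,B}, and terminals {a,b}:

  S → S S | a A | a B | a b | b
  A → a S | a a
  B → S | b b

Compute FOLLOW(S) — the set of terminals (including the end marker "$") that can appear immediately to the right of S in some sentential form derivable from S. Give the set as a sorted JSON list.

FIRST iteration:
round 1:
  A via A→a S: +{a}
  B via B→b b: +{b}
  S via S→a A: +{a}
  S via S→b: +{b}
  FIRST(S)={a,b}  FIRST(A)={a}  FIRST(B)={b}
round 2:
  B via B→S: +{a}
  FIRST(S)={a,b}  FIRST(A)={a}  FIRST(B)={a,b}
round 3: — fixpoint
  FIRST(S)={a,b}  FIRST(A)={a}  FIRST(B)={a,b}

FOLLOW iteration:
FOLLOW(S) := {$}
pass 1:
  S→S S: FOLLOW(S) ⊇ FIRST(S) = {a,b}; new: +{a,b}
  S→a A: FOLLOW(A) ⊇ FOLLOW(S) ⊇ {$,a,b}; new: +{$,a,b}
  S→a B: FOLLOW(B) ⊇ FOLLOW(S) ⊇ {$,a,b}; new: +{$,a,b}
  FOLLOW(S)={$,a,b}  FOLLOW(A)={$,a,b}  FOLLOW(B)={$,a,b}
pass 2: (no change)
  FOLLOW(S)={$,a,b}  FOLLOW(A)={$,a,b}  FOLLOW(B)={$,a,b}

FOLLOW(S) = ["$", "a", "b"]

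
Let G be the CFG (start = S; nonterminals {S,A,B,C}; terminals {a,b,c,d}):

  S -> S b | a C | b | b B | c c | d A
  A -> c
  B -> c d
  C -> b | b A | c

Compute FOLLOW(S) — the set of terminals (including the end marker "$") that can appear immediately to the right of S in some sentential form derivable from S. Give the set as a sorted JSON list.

FIRST sets, iterate to fixpoint:
[1]
  A via A→c: +{c}
  B via B→c d: +{c}
  C via C→b: +{b}
  C via C→c: +{c}
  S via S→a C: +{a}
  S via S→b: +{b}
  S via S→c c: +{c}
  S via S→d A: +{d}
  S: {a,b,c,d}  A: {c}  B: {c}  C: {b,c}
[2] (no change)
  S: {a,b,c,d}  A: {c}  B: {c}  C: {b,c}

FOLLOW sets:
initialize: $ ∈ FOLLOW(S)
round 1:
  S→S b: FOLLOW(S) ⊇ FIRST(b) = {b}; new: +{b}
  S→a C: FOLLOW(C) ⊇ FOLLOW(S) ⊇ {$,b}; new: +{$,b}
  S→b B: FOLLOW(B) ⊇ FOLLOW(S) ⊇ {$,b}; new: +{$,b}
  S→d A: FOLLOW(A) ⊇ FOLLOW(S) ⊇ {$,b}; new: +{$,b}
  FOLLOW[S]={$,b}  FOLLOW[A]={$,b}  FOLLOW[B]={$,b}  FOLLOW[C]={$,b}
round 2: (stable)
  FOLLOW[S]={$,b}  FOLLOW[A]={$,b}  FOLLOW[B]={$,b}  FOLLOW[C]={$,b}

FOLLOW(S) = ["$", "b"]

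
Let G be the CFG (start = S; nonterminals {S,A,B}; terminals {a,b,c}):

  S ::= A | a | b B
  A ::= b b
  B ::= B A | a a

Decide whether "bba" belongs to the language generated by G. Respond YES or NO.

Convert to CNF:
  S -> T0 B | T0 T0 | a
  A -> T0 T0
  B -> B A | T1 T1
  T0 -> b
  T1 -> a

CYK table (by increasing span):
  T[0,0] 'b' = {T0}  orig:{}
  T[1,1] 'b' = {T0}  orig:{}
  T[2,2] 'a' = {S,T1}  orig:{S}
  T[0,1] 'bb' = {A,S}
  T[1,2] 'ba' = ∅
  T[0,2] 'bba' = ∅

S ∉ T[0,2] ⇒ NO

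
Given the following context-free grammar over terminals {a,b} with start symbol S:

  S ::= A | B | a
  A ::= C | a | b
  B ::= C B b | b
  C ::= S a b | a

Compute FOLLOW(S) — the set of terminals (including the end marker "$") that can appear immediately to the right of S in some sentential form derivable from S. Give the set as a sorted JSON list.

Compute FIRST by fixpoint:
[1]
  A via A→a: +{a}
  A via A→b: +{b}
  B via B→b: +{b}
  C via C→a: +{a}
  S via S→A: +{a,b}
  S: {a,b}  A: {a,b}  B: {b}  C: {a}
[2]
  B via B→C B b: +{a}
  C via C→S a b: +{b}
  S: {a,b}  A: {a,b}  B: {a,b}  C: {a,b}
[3] — fixpoint
  S: {a,b}  A: {a,b}  B: {a,b}  C: {a,b}

FOLLOW iteration:
initialize: $ ∈ FOLLOW(S)
[1]
  B→C B b: FOLLOW(C) ⊇ FIRST(B) = {a,b}; new: +{a,b}
  B→C B b: FOLLOW(B) ⊇ FIRST(b) = {b}; new: +{b}
  C→S a b: FOLLOW(S) ⊇ FIRST(a) = {a}; new: +{a}
  S→A: FOLLOW(A) ⊇ FOLLOW(S) ⊇ {$,a}; new: +{$,a}
  S→B: FOLLOW(B) ⊇ FOLLOW(S) ⊇ {$,a}; new: +{$,a}
  S: {$,a}  A: {$,a}  B: {$,a,b}  C: {a,b}
[2]
  A→C: FOLLOW(C) ⊇ FOLLOW(A) ⊇ {$,a}; new: +{$}
  S: {$,a}  A: {$,a}  B: {$,a,b}  C: {$,a,b}
[3] done
  S: {$,a}  A: {$,a}  B: {$,a,b}  C: {$,a,b}

FOLLOW(S) = ["$", "a"]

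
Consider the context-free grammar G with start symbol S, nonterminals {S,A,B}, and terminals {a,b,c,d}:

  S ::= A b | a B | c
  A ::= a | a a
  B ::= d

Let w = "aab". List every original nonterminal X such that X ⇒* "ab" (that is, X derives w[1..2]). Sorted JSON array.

CNF form of G:
  S -> A T1 | T0 B | c
  A -> T0 T0 | a
  B -> d
  T0 -> a
  T1 -> b

CYK table (by increasing span) (cells [i..j] with 1 ≤ i ≤ j ≤ 2 only):
  cell(1,1) a: {A,T0}  orig:{A}
  cell(2,2) b: {T1}  orig:{}
  cell(1,2) ab: {S}

Original NTs in T[1,2] deriving "ab": ["S"]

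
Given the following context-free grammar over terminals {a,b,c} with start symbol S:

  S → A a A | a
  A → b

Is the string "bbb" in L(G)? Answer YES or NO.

CNF form of G:
  S -> A X1 | a
  A -> b
  T0 -> a
  X1 -> T0 A

CYK table (by increasing span):
  T[0,0] 'b' = {A}
  T[1,1] 'b' = {A}
  T[2,2] 'b' = {A}
  T[0,1] 'bb' = ∅
  T[1,2] 'bb' = ∅
  T[0,2] 'bbb' = ∅

S ∉ T[0,2] ⇒ NO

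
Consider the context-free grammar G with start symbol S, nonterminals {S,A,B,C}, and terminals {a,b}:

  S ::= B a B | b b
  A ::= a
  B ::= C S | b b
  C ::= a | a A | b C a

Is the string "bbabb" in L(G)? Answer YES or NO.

CNF form of G:
  S -> B X3 | T0 T0
  A -> a
  B -> C S | T0 T0
  C -> T0 X2 | T1 A | a
  T0 -> b
  T1 -> a
  X2 -> C T1
  X3 -> T1 B

Fill CYK table bottom-up:
  cell(0,0) b: {T0}  orig:{}
  cell(1,1) b: {T0}  orig:{}
  cell(2,2) a: {A,C,T1}  orig:{A,C}
  cell(3,3) b: {T0}  orig:{}
  cell(4,4) b: {T0}  orig:{}
  cell(0,1) bb: {B,S}
  cell(1,2) ba: ∅
  cell(2,3) ab: ∅
  cell(3,4) bb: {B,S}
  cell(0,2) bba: ∅
  cell(1,3) bab: ∅
  cell(2,4) abb: {B,X3}  orig:{B}
  cell(0,3) bbab: ∅
  cell(1,4) babb: ∅
  cell(0,4) bbabb: {S}

S ∈ T[0,4] ⇒ YES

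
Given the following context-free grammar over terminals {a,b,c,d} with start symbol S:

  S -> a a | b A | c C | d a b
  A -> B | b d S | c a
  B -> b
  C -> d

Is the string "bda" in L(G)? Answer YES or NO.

Convert to CNF:
  S -> T0 A | T1 X5 | T2 C | T3 T3
  A -> T0 X4 | T2 T3 | b
  B -> b
  C -> d
  T0 -> b
  T1 -> d
  T2 -> c
  T3 -> a
  X4 -> T1 S
  X5 -> T3 T0

Fill CYK table bottom-up:
  cell(0,0) b: {A,B,T0}  orig:{A,B}
  cell(1,1) d: {C,T1}  orig:{C}
  cell(2,2) a: {T3}  orig:{}
  cell(0,1) bd: ∅
  cell(1,2) da: ∅
  cell(0,2) bda: ∅

S ∉ T[0,2] ⇒ NO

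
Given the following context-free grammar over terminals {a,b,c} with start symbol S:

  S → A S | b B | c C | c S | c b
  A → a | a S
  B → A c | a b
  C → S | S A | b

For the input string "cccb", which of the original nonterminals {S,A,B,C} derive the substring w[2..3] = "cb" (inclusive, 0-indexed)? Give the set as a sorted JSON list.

CNF form of G:
  S -> A S | T1 C | T1 S | T1 T2 | T2 B
  A -> T0 S | a
  B -> A T1 | T0 T2
  C -> A S | S A | T1 C | T1 S | T1 T2 | T2 B | b
  T0 -> a
  T1 -> c
  T2 -> b

CYK table (by increasing span) — only the sub-triangle for w[2..3]:
  T[2,2] 'c' = {T1}  orig:{}
  T[3,3] 'b' = {C,T2}  orig:{C}
  T[2,3] 'cb' = {C,S}

Original NTs in T[2,3] deriving "cb": ["C", "S"]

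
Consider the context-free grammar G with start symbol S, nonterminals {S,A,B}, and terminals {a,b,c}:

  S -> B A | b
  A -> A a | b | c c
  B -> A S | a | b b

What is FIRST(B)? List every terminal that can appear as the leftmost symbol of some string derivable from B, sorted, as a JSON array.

Compute FIRST by fixpoint:
round 1:
  A via A→b: +{b}
  A via A→c c: +{c}
  B via B→A S: +{b,c}
  B via B→a: +{a}
  S via S→B A: +{a,b,c}
  FIRST[S]={a,b,c}  FIRST[A]={b,c}  FIRST[B]={a,b,c}
round 2: done
  FIRST[S]={a,b,c}  FIRST[A]={b,c}  FIRST[B]={a,b,c}

FIRST(B) = ["a", "b", "c"]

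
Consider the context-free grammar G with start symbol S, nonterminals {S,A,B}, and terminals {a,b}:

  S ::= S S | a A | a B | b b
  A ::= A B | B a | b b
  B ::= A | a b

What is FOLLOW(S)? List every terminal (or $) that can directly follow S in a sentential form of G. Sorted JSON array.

Compute FIRST by fixpoint:
[1]
  A via A→b b: +{b}
  B via B→A: +{b}
  B via B→a b: +{a}
  S via S→a A: +{a}
  S via S→b b: +{b}
  S: {a,b}  A: {b}  B: {a,b}
[2]
  A via A→B a: +{a}
  S: {a,b}  A: {a,b}  B: {a,b}
[3] done
  S: {a,b}  A: {a,b}  B: {a,b}

Compute FOLLOW by fixpoint:
seed FOLLOW(S) with $
[1]
  A→A B: FOLLOW(A) ⊇ FIRST(B) = {a,b}; new: +{a,b}
  A→A B: FOLLOW(B) ⊇ FOLLOW(A) ⊇ {a,b}; new: +{a,b}
  S→S S: FOLLOW(S) ⊇ FIRST(S) = {a,b}; new: +{a,b}
  S→a A: FOLLOW(A) ⊇ FOLLOW(S) ⊇ {$,a,b}; new: +{$}
  S→a B: FOLLOW(B) ⊇ FOLLOW(S) ⊇ {$,a,b}; new: +{$}
  S: {$,a,b}  A: {$,a,b}  B: {$,a,b}
[2] — fixpoint
  S: {$,a,b}  A: {$,a,b}  B: {$,a,b}

FOLLOW(S) = ["$", "a", "b"]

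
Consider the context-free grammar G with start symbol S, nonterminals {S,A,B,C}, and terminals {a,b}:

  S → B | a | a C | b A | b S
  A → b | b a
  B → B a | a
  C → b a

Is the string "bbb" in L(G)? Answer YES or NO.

CNF form of G:
  S -> B T1 | T0 A | T0 S | T1 C | a
  A -> T0 T1 | b
  B -> B T1 | a
  C -> T0 T1
  T0 -> b
  T1 -> a

CYK table (by increasing span):
  [0..0]={A,T0}  "b"  orig:{A}
  [1..1]={A,T0}  "b"  orig:{A}
  [2..2]={A,T0}  "b"  orig:{A}
  [0..1]={S}  "bb"
  [1..2]={S}  "bb"
  [0..2]={S}  "bbb"

S ∈ T[0,2] ⇒ YES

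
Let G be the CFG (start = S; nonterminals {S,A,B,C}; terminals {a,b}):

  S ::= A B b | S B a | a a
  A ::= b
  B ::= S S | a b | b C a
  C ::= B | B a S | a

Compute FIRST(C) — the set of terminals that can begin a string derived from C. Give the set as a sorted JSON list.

Compute FIRST by fixpoint:
[1]
  A via A→b: +{b}
  B via B→a b: +{a}
  B via B→b C a: +{b}
  C via C→B: +{a,b}
  S via S→A B b: +{b}
  S via S→a a: +{a}
  FIRST(S)={a,b}  FIRST(A)={b}  FIRST(B)={a,b}  FIRST(C)={a,b}
[2] — fixpoint
  FIRST(S)={a,b}  FIRST(A)={b}  FIRST(B)={a,b}  FIRST(C)={a,b}

FIRST(C) = ["a", "b"]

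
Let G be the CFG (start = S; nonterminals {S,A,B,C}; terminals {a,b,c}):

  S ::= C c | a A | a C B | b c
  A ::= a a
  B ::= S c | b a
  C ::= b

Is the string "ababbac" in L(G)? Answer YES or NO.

Convert to CNF:
  S -> C T1 | T0 A | T0 X3 | T2 T1
  A -> T0 T0
  B -> S T1 | T2 T0
  C -> b
  T0 -> a
  T1 -> c
  T2 -> b
  X3 -> C B

CYK fill:
  [0..0]={T0}  "a"  orig:{}
  [1..1]={C,T2}  "b"  orig:{C}
  [2..2]={T0}  "a"  orig:{}
  [3..3]={C,T2}  "b"  orig:{C}
  [4..4]={C,T2}  "b"  orig:{C}
  [5..5]={T0}  "a"  orig:{}
  [6..6]={T1}  "c"  orig:{}
  [0..1]=∅  "ab"
  [1..2]={B}  "ba"
  [2..3]=∅  "ab"
  [3..4]=∅  "bb"
  [4..5]={B}  "ba"
  [5..6]=∅  "ac"
  [0..2]=∅  "aba"
  [1..3]=∅  "bab"
  [2..4]=∅  "abb"
  [3..5]={X3}  "bba"  orig:{}
  [4..6]=∅  "bac"
  [0..3]=∅  "abab"
  [1..4]=∅  "babb"
  [2..5]={S}  "abba"
  [3..6]=∅  "bbac"
  [0..4]=∅  "ababb"
  [1..5]=∅  "babba"
  [2..6]={B}  "abbac"
  [0..5]=∅  "ababba"
  [1..6]={X3}  "babbac"  orig:{}
  [0..6]={S}  "ababbac"

S ∈ T[0,6] ⇒ YES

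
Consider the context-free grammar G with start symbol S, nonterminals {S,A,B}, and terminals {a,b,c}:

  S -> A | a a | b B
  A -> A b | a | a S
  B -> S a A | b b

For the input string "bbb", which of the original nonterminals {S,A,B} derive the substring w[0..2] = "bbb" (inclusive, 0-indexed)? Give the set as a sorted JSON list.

CNF form of G:
  S -> A T0 | T0 B | T1 S | T1 T1 | a
  A -> A T0 | T1 S | a
  B -> S X2 | T0 T0
  T0 -> b
  T1 -> a
  X2 -> T1 A

CYK fill (cells [i..j] with 0 ≤ i ≤ j ≤ 2 only):
  [0..0]={T0}  "b"  orig:{}
  [1..1]={T0}  "b"  orig:{}
  [2..2]={T0}  "b"  orig:{}
  [0..1]={B}  "bb"
  [1..2]={B}  "bb"
  [0..2]={S}  "bbb"

Original NTs in T[0,2] deriving "bbb": ["S"]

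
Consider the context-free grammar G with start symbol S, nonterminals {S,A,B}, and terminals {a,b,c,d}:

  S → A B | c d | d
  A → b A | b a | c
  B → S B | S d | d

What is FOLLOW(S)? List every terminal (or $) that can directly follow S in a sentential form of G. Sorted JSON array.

FIRST iteration:
pass 1:
  A via A→b A: +{b}
  A via A→c: +{c}
  B via B→d: +{d}
  S via S→A B: +{b,c}
  S via S→d: +{d}
  S: {b,c,d}  A: {b,c}  B: {d}
pass 2:
  B via B→S B: +{b,c}
  S: {b,c,d}  A: {b,c}  B: {b,c,d}
pass 3: done
  S: {b,c,d}  A: {b,c}  B: {b,c,d}

FOLLOW sets:
FOLLOW(S) := {$}
iter 1:
  B→S B: FOLLOW(S) ⊇ FIRST(B) = {b,c,d}; new: +{b,c,d}
  S→A B: FOLLOW(A) ⊇ FIRST(B) = {b,c,d}; new: +{b,c,d}
  S→A B: FOLLOW(B) ⊇ FOLLOW(S) ⊇ {$,b,c,d}; new: +{$,b,c,d}
  FOLLOW(S)={$,b,c,d}  FOLLOW(A)={b,c,d}  FOLLOW(B)={$,b,c,d}
iter 2: — fixpoint
  FOLLOW(S)={$,b,c,d}  FOLLOW(A)={b,c,d}  FOLLOW(B)={$,b,c,d}

FOLLOW(S) = ["$", "b", "c", "d"]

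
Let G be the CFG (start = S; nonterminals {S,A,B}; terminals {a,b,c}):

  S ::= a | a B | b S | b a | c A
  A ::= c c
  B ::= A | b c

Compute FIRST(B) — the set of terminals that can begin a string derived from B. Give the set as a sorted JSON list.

FIRST sets, iterate to fixpoint:
pass 1:
  A via A→c c: +{c}
  B via B→A: +{c}
  B via B→b c: +{b}
  S via S→a: +{a}
  S via S→b S: +{b}
  S via S→c A: +{c}
  S: {a,b,c}  A: {c}  B: {b,c}
pass 2: (no change)
  S: {a,b,c}  A: {c}  B: {b,c}

FIRST(B) = ["b", "c"]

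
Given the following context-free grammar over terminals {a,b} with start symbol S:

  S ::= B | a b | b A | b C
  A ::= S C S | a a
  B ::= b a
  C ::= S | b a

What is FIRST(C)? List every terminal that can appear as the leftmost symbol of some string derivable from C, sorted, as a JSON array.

Compute FIRST by fixpoint:
pass 1:
  A via A→a a: +{a}
  B via B→b a: +{b}
  C via C→b a: +{b}
  S via S→B: +{b}
  S via S→a b: +{a}
  S: {a,b}  A: {a}  B: {b}  C: {b}
pass 2:
  A via A→S C S: +{b}
  C via C→S: +{a}
  S: {a,b}  A: {a,b}  B: {b}  C: {a,b}
pass 3: — fixpoint
  S: {a,b}  A: {a,b}  B: {b}  C: {a,b}

FIRST(C) = ["a", "b"]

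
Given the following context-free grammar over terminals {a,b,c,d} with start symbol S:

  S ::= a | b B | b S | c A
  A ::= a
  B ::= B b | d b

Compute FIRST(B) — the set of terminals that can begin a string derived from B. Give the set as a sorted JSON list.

Compute FIRST by fixpoint:
iter 1:
  A via A→a: +{a}
  B via B→d b: +{d}
  S via S→a: +{a}
  S via S→b B: +{b}
  S via S→c A: +{c}
  FIRST[S]={a,b,c}  FIRST[A]={a}  FIRST[B]={d}
iter 2: (no change)
  FIRST[S]={a,b,c}  FIRST[A]={a}  FIRST[B]={d}

FIRST(B) = ["d"]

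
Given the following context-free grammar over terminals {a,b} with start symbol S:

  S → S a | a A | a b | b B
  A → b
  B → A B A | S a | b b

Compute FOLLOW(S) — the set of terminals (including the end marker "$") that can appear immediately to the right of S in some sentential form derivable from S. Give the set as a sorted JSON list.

Compute FIRST by fixpoint:
iter 1:
  A via A→b: +{b}
  B via B→A B A: +{b}
  S via S→a A: +{a}
  S via S→b B: +{b}
  FIRST[S]={a,b}  FIRST[A]={b}  FIRST[B]={b}
iter 2:
  B via B→S a: +{a}
  FIRST[S]={a,b}  FIRST[A]={b}  FIRST[B]={a,b}
iter 3: — fixpoint
  FIRST[S]={a,b}  FIRST[A]={b}  FIRST[B]={a,b}

FOLLOW sets:
FOLLOW(S) := {$}
iter 1:
  B→A B A: FOLLOW(A) ⊇ FIRST(B) = {a,b}; new: +{a,b}
  B→A B A: FOLLOW(B) ⊇ FIRST(A) = {b}; new: +{b}
  B→S a: FOLLOW(S) ⊇ FIRST(a) = {a}; new: +{a}
  S→a A: FOLLOW(A) ⊇ FOLLOW(S) ⊇ {$,a}; new: +{$}
  S→b B: FOLLOW(B) ⊇ FOLLOW(S) ⊇ {$,a}; new: +{$,a}
  S: {$,a}  A: {$,a,b}  B: {$,a,b}
iter 2: done
  S: {$,a}  A: {$,a,b}  B: {$,a,b}

FOLLOW(S) = ["$", "a"]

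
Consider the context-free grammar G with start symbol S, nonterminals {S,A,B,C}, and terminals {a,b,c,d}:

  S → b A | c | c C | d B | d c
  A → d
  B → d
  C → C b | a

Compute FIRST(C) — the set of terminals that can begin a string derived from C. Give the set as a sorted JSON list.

FIRST sets, iterate to fixpoint:
[1]
  A via A→d: +{d}
  B via B→d: +{d}
  C via C→a: +{a}
  S via S→b A: +{b}
  S via S→c: +{c}
  S via S→d B: +{d}
  FIRST(S)={b,c,d}  FIRST(A)={d}  FIRST(B)={d}  FIRST(C)={a}
[2] (stable)
  FIRST(S)={b,c,d}  FIRST(A)={d}  FIRST(B)={d}  FIRST(C)={a}

FIRST(C) = ["a"]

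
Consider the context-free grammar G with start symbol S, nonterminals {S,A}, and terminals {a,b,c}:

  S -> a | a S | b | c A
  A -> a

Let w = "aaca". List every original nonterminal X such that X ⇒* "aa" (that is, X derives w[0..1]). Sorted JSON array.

Convert to CNF:
  S -> T0 S | T1 A | a | b
  A -> a
  T0 -> a
  T1 -> c

CYK fill, restricted to cells inside w[0..1]:
  T[0,0] 'a' = {A,S,T0}  orig:{A,S}
  T[1,1] 'a' = {A,S,T0}  orig:{A,S}
  T[0,1] 'aa' = {S}

Original NTs in T[0,1] deriving "aa": ["S"]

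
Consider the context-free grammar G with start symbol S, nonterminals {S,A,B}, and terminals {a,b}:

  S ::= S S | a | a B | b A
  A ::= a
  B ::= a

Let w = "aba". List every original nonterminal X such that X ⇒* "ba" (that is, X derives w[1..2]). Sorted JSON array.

Convert to CNF:
  S -> S S | T0 B | T1 A | a
  A -> a
  B -> a
  T0 -> a
  T1 -> b

CYK fill — only the sub-triangle for w[1..2]:
  cell(1,1) b: {T1}  orig:{}
  cell(2,2) a: {A,B,S,T0}  orig:{A,B,S}
  cell(1,2) ba: {S}

Original NTs in T[1,2] deriving "ba": ["S"]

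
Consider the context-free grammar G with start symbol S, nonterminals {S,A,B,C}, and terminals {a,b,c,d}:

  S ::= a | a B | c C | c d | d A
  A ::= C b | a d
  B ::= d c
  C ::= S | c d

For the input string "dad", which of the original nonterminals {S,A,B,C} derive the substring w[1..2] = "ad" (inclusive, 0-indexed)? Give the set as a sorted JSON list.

CNF form of G:
  S -> T1 B | T2 A | T3 C | T3 T2 | a
  A -> C T0 | T1 T2
  B -> T2 T3
  C -> T1 B | T2 A | T3 C | T3 T2 | a
  T0 -> b
  T1 -> a
  T2 -> d
  T3 -> c

CYK fill — only the sub-triangle for w[1..2]:
  T[1,1] 'a' = {C,S,T1}  orig:{C,S}
  T[2,2] 'd' = {T2}  orig:{}
  T[1,2] 'ad' = {A}

Original NTs in T[1,2] deriving "ad": ["A"]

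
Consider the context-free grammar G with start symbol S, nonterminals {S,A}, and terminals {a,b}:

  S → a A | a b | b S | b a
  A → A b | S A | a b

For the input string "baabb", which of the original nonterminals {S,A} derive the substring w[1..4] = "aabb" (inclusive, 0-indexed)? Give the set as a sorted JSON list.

CNF form of G:
  S -> T0 S | T0 T1 | T1 A | T1 T0
  A -> A T0 | S A | T1 T0
  T0 -> b
  T1 -> a

CYK table (by increasing span), restricted to cells inside w[1..4]:
  cell(1,1) a: {T1}  orig:{}
  cell(2,2) a: {T1}  orig:{}
  cell(3,3) b: {T0}  orig:{}
  cell(4,4) b: {T0}  orig:{}
  cell(1,2) aa: ∅
  cell(2,3) ab: {A,S}
  cell(3,4) bb: ∅
  cell(1,3) aab: {S}
  cell(2,4) abb: {A}
  cell(1,4) aabb: {S}

Original NTs in T[1,4] deriving "aabb": ["S"]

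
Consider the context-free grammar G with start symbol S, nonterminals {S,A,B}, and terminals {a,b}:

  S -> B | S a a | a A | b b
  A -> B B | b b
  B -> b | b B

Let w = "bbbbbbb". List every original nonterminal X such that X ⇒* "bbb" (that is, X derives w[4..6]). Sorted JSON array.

Convert to CNF:
  S -> S X2 | T0 B | T0 T0 | T1 A | b
  A -> B B | T0 T0
  B -> T0 B | b
  T0 -> b
  T1 -> a
  X2 -> T1 T1

CYK fill, restricted to cells inside w[4..6]:
  cell(4,4) b: {B,S,T0}  orig:{B,S}
  cell(5,5) b: {B,S,T0}  orig:{B,S}
  cell(6,6) b: {B,S,T0}  orig:{B,S}
  cell(4,5) bb: {A,B,S}
  cell(5,6) bb: {A,B,S}
  cell(4,6) bbb: {A,B,S}

Original NTs in T[4,6] deriving "bbb": ["A", "B", "S"]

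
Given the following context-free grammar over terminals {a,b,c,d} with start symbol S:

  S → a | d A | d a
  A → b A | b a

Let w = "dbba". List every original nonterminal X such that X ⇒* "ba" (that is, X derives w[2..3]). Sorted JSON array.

CNF form of G:
  S -> T2 A | T2 T1 | a
  A -> T0 A | T0 T1
  T0 -> b
  T1 -> a
  T2 -> d

CYK fill, restricted to cells inside w[2..3]:
  T[2,2] 'b' = {T0}  orig:{}
  T[3,3] 'a' = {S,T1}  orig:{S}
  T[2,3] 'ba' = {A}

Original NTs in T[2,3] deriving "ba": ["A"]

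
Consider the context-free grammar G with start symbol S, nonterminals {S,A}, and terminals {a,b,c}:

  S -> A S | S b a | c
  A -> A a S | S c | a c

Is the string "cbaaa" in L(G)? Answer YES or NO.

CNF form of G:
  S -> A S | S X4 | c
  A -> A X3 | S T1 | T0 T1
  T0 -> a
  T1 -> c
  T2 -> b
  X3 -> T0 S
  X4 -> T2 T0

CYK fill:
  T[0,0] 'c' = {S,T1}  orig:{S}
  T[1,1] 'b' = {T2}  orig:{}
  T[2,2] 'a' = {T0}  orig:{}
  T[3,3] 'a' = {T0}  orig:{}
  T[4,4] 'a' = {T0}  orig:{}
  T[0,1] 'cb' = ∅
  T[1,2] 'ba' = {X4}  orig:{}
  T[2,3] 'aa' = ∅
  T[3,4] 'aa' = ∅
  T[0,2] 'cba' = {S}
  T[1,3] 'baa' = ∅
  T[2,4] 'aaa' = ∅
  T[0,3] 'cbaa' = ∅
  T[1,4] 'baaa' = ∅
  T[0,4] 'cbaaa' = ∅

S ∉ T[0,4] ⇒ NO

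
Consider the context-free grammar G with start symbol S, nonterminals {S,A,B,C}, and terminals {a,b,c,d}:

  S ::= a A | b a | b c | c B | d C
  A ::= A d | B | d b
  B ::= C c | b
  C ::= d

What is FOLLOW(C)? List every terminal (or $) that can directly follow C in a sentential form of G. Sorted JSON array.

FIRST sets, iterate to fixpoint:
round 1:
  A via A→d b: +{d}
  B via B→b: +{b}
  C via C→d: +{d}
  S via S→a A: +{a}
  S via S→b a: +{b}
  S via S→c B: +{c}
  S via S→d C: +{d}
  FIRST(S)={a,b,c,d}  FIRST(A)={d}  FIRST(B)={b}  FIRST(C)={d}
round 2:
  A via A→B: +{b}
  B via B→C c: +{d}
  FIRST(S)={a,b,c,d}  FIRST(A)={b,d}  FIRST(B)={b,d}  FIRST(C)={d}
round 3: done
  FIRST(S)={a,b,c,d}  FIRST(A)={b,d}  FIRST(B)={b,d}  FIRST(C)={d}

Compute FOLLOW by fixpoint:
seed FOLLOW(S) with $
pass 1:
  A→A d: FOLLOW(A) ⊇ FIRST(d) = {d}; new: +{d}
  A→B: FOLLOW(B) ⊇ FOLLOW(A) ⊇ {d}; new: +{d}
  B→C c: FOLLOW(C) ⊇ FIRST(c) = {c}; new: +{c}
  S→a A: FOLLOW(A) ⊇ FOLLOW(S) ⊇ {$}; new: +{$}
  S→c B: FOLLOW(B) ⊇ FOLLOW(S) ⊇ {$}; new: +{$}
  S→d C: FOLLOW(C) ⊇ FOLLOW(S) ⊇ {$}; new: +{$}
  FOLLOW[S]={$}  FOLLOW[A]={$,d}  FOLLOW[B]={$,d}  FOLLOW[C]={$,c}
pass 2: done
  FOLLOW[S]={$}  FOLLOW[A]={$,d}  FOLLOW[B]={$,d}  FOLLOW[C]={$,c}

FOLLOW(C) = ["$", "c"]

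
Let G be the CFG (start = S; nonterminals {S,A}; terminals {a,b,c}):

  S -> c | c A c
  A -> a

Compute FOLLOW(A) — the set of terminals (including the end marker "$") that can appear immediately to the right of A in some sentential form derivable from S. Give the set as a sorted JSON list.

Compute FIRST by fixpoint:
iter 1:
  A via A→a: +{a}
  S via S→c: +{c}
  S: {c}  A: {a}
iter 2: done
  S: {c}  A: {a}

Compute FOLLOW by fixpoint:
seed FOLLOW(S) with $
pass 1:
  S→c A c: FOLLOW(A) ⊇ FIRST(c) = {c}; new: +{c}
  S: {$}  A: {c}
pass 2: (no change)
  S: {$}  A: {c}

FOLLOW(A) = ["c"]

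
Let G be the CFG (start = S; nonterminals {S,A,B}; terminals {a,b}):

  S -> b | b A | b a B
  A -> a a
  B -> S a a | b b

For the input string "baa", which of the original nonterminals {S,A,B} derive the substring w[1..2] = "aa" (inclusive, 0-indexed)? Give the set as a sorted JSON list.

Convert to CNF:
  S -> T1 A | T1 X3 | b
  A -> T0 T0
  B -> S X2 | T1 T1
  T0 -> a
  T1 -> b
  X2 -> T0 T0
  X3 -> T0 B

CYK table (by increasing span), restricted to cells inside w[1..2]:
  T[1,1] 'a' = {T0}  orig:{}
  T[2,2] 'a' = {T0}  orig:{}
  T[1,2] 'aa' = {A,X2}  orig:{A}

Original NTs in T[1,2] deriving "aa": ["A"]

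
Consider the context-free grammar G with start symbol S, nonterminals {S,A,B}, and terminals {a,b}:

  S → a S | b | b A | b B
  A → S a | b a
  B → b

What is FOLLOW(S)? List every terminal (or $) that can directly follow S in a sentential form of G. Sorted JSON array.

FIRST sets, iterate to fixpoint:
[1]
  A via A→b a: +{b}
  B via B→b: +{b}
  S via S→a S: +{a}
  S via S→b: +{b}
  S: {a,b}  A: {b}  B: {b}
[2]
  A via A→S a: +{a}
  S: {a,b}  A: {a,b}  B: {b}
[3] (no change)
  S: {a,b}  A: {a,b}  B: {b}

Compute FOLLOW by fixpoint:
seed FOLLOW(S) with $
[1]
  A→S a: FOLLOW(S) ⊇ FIRST(a) = {a}; new: +{a}
  S→b A: FOLLOW(A) ⊇ FOLLOW(S) ⊇ {$,a}; new: +{$,a}
  S→b B: FOLLOW(B) ⊇ FOLLOW(S) ⊇ {$,a}; new: +{$,a}
  S: {$,a}  A: {$,a}  B: {$,a}
[2] (no change)
  S: {$,a}  A: {$,a}  B: {$,a}

FOLLOW(S) = ["$", "a"]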